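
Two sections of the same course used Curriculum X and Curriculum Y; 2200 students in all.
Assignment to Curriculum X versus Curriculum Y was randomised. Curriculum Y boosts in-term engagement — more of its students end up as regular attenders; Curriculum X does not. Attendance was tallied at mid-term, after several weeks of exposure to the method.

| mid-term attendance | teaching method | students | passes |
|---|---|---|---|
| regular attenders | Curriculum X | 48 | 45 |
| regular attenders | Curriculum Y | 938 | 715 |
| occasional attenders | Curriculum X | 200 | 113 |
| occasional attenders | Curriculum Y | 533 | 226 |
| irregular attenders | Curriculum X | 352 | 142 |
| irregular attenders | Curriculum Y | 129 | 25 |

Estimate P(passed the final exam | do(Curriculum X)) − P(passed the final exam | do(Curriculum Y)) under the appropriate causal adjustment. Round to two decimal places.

Curriculum X is higher inside every mid-term attendance stratum but Curriculum Y is higher in aggregate. Whether to stratify depends on how mid-term attendance relates to the teaching method.
Mid-term attendance is downstream of the teaching method. One should not condition on a consequence of treatment, so the overall rates are the right comparison.
The causal difference is the pooled difference: 0.500 − 0.604 = -0.104.

-0.10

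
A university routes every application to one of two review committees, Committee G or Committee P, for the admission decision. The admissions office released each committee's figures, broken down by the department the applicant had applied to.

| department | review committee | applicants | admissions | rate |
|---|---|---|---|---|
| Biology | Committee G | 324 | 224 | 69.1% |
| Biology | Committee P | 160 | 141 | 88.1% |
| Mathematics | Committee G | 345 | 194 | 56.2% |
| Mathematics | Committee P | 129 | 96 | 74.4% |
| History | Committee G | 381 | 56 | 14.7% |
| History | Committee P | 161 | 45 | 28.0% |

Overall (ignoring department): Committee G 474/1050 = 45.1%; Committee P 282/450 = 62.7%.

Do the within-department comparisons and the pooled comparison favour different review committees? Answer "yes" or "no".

no

Within each department level (Biology 69.1% vs 88.1%; Mathematics 56.2% vs 74.4%; History 14.7% vs 28.0%), Committee P has the higher rate every time. Pooled: 45.1% vs 62.7% — Committee P has the higher rate overall. They agree.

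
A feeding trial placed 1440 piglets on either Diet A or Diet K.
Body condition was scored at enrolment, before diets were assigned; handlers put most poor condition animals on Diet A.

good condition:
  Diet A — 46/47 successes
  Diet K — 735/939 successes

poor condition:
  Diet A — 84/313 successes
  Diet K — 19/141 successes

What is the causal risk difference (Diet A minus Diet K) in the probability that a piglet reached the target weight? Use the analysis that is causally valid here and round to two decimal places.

+0.18

Starting body condition is set before the diet has any effect — it is not caused by the diet — and it independently drives the outcome. That makes it a confounder, so the causal comparison is within starting body condition levels.
Adjusting over the population distribution of starting body condition: 0.685·(0.979−0.783) + 0.315·(0.268−0.135) = +0.176.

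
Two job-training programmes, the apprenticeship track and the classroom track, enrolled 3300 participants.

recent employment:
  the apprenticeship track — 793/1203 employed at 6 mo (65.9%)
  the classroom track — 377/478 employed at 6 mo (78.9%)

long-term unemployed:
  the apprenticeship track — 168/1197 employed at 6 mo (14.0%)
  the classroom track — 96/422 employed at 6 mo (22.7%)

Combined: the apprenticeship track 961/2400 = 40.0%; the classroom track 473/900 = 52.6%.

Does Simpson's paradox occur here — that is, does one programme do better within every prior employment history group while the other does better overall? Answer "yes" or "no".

no

Within each prior employment history level (recent employment 65.9% vs 78.9%; long-term unemployed 14.0% vs 22.7%), the classroom track has the higher rate every time. Pooled: 40.0% vs 52.6% — the classroom track has the higher rate overall. They agree.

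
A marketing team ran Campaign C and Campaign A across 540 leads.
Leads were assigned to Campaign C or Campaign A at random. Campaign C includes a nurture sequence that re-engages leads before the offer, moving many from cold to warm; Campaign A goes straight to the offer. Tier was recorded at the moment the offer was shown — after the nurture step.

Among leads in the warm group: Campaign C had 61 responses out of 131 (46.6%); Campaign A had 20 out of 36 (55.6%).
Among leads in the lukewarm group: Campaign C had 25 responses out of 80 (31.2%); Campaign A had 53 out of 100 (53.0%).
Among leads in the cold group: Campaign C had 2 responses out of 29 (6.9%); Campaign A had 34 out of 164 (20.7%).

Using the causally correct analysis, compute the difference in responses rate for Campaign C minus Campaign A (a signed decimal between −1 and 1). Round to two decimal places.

+0.01

Within every engagement tier level Campaign A has the higher rate, yet pooled Campaign C does — Simpson's reversal.
Engagement tier here is a post-treatment variable shaped by the campaign; conditioning on it would introduce bias rather than remove it. The overall comparison is the causal one.
The causal difference is the pooled difference: 0.367 − 0.357 = +0.010.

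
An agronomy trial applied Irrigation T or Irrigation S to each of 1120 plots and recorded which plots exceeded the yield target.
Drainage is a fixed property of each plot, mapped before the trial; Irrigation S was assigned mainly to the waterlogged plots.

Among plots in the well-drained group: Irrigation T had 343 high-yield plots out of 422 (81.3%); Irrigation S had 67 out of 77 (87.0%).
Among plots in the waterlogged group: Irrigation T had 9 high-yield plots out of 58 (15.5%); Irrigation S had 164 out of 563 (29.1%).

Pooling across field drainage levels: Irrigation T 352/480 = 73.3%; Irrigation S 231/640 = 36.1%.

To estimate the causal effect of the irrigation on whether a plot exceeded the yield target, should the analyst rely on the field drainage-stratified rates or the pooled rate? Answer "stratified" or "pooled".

stratified

Within every field drainage level Irrigation S has the higher rate, yet pooled Irrigation T does — Simpson's reversal.
Nothing the irrigation does changes field drainage; the imbalance is an allocation artefact. With field drainage also predicting the outcome, the pooled figure is confounded, and the within-stratum comparison is the causal one.
Within each level — well-drained: 81.3% vs 87.0%; waterlogged: 15.5% vs 29.1% — Irrigation S is higher every time.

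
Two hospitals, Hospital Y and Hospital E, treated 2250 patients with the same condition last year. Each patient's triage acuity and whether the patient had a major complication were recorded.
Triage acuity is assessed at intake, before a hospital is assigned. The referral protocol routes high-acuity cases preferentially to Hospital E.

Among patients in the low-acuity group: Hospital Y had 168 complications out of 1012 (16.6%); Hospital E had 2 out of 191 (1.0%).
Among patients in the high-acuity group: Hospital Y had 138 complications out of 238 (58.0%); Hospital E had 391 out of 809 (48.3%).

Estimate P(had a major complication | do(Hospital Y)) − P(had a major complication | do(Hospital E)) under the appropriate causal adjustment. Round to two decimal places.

+0.13

The triage acuity-specific comparison favours Hospital E throughout, but the pooled figures favour Hospital Y. The question is whether to condition on triage acuity.
Triage acuity is set before the hospital has any effect — it is not caused by the hospital — and it independently drives the outcome. That makes it a confounder, so the causal comparison is within triage acuity levels.
Adjusting over the population distribution of triage acuity: 0.535·(0.166−0.010) + 0.465·(0.580−0.483) = +0.128.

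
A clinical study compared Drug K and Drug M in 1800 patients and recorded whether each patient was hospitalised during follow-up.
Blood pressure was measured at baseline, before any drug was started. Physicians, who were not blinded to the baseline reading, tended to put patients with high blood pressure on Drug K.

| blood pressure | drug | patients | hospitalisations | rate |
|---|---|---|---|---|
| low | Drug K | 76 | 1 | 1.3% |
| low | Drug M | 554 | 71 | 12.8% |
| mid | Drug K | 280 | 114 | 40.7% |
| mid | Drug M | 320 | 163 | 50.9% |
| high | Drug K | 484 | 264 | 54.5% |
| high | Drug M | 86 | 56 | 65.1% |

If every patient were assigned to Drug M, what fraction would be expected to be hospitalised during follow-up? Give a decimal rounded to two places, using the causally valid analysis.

Drug K is lower inside every blood pressure stratum but Drug M is lower in aggregate. Whether to stratify depends on how blood pressure relates to the drug.
The imbalance in blood pressure arose from how patients were allocated, not from anything the drug did; and blood pressure independently affects the outcome. The pooled gap is confounded — condition on blood pressure.
Standardising Drug M to the population blood pressure mix: 0.350·71/554 + 0.333·163/320 + 0.317·56/86 = 0.421.

0.42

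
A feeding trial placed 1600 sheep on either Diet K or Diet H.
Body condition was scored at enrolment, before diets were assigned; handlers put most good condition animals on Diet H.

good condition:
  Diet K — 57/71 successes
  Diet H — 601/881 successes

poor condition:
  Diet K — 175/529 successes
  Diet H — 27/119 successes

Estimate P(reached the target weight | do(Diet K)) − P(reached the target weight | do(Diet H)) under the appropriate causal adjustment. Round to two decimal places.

+0.11

Here starting body condition is a common cause — it drives both which diet a case falls under and the outcome. The crude comparison mixes populations; the stratum-specific rates are the causally relevant ones.
Adjusting over the population distribution of starting body condition: 0.595·(0.803−0.682) + 0.405·(0.331−0.227) = +0.114.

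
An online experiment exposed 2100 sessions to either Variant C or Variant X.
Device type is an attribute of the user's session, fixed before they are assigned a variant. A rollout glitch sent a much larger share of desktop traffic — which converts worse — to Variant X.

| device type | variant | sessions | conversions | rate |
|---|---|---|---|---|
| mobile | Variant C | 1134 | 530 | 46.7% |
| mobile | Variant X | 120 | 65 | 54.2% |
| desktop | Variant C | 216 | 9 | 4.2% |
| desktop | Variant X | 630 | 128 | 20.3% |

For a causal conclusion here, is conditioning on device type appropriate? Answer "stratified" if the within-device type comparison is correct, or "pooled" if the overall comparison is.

Here device type is a common cause — it drives both which variant a case falls under and the outcome. The crude comparison mixes populations; the stratum-specific rates are the causally relevant ones.
Within each level — mobile: 46.7% vs 54.2%; desktop: 4.2% vs 20.3% — Variant X is higher every time.

stratified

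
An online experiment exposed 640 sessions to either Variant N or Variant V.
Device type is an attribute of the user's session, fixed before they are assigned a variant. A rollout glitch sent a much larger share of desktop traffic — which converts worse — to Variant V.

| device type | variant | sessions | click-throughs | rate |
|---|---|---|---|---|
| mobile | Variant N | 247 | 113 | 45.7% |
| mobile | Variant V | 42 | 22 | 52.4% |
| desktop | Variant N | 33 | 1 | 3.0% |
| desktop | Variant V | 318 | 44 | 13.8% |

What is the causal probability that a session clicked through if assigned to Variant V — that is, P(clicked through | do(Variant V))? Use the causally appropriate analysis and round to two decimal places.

0.31

Nothing the variant does changes device type; the imbalance is an allocation artefact. With device type also predicting the outcome, the pooled figure is confounded, and the within-stratum comparison is the causal one.
Standardising Variant V to the population device type mix: 0.452·22/42 + 0.548·44/318 = 0.312.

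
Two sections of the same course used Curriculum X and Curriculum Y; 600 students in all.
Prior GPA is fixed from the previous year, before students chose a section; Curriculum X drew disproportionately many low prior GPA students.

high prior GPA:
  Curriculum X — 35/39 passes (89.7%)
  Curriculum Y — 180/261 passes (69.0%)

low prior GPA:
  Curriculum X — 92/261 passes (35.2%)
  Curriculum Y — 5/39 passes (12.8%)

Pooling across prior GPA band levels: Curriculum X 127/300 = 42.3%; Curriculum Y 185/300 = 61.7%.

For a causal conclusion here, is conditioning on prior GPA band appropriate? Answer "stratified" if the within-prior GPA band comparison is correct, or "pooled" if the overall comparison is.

Here prior GPA band is a common cause — it drives both which teaching method a case falls under and the outcome. The crude comparison mixes populations; the stratum-specific rates are the causally relevant ones.
Within each level — high prior GPA: 89.7% vs 69.0%; low prior GPA: 35.2% vs 12.8% — Curriculum X is higher every time.

stratified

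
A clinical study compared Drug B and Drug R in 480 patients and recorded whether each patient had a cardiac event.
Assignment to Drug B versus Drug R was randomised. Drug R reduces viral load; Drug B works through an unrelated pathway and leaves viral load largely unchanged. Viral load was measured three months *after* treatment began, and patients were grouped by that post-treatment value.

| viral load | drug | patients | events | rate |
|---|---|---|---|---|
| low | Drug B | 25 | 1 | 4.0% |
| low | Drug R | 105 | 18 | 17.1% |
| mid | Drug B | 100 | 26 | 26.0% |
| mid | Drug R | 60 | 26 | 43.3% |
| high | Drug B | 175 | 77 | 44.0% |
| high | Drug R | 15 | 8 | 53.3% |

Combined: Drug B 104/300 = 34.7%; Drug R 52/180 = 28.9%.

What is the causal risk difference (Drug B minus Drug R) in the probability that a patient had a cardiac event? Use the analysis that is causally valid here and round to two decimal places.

+0.06

Because the drug influences viral load, viral load is a post-treatment mediator, not a confounder. Stratifying on it would bias the estimate; the causal effect is the crude pooled difference.
The causal difference is the pooled difference: 0.347 − 0.289 = +0.058.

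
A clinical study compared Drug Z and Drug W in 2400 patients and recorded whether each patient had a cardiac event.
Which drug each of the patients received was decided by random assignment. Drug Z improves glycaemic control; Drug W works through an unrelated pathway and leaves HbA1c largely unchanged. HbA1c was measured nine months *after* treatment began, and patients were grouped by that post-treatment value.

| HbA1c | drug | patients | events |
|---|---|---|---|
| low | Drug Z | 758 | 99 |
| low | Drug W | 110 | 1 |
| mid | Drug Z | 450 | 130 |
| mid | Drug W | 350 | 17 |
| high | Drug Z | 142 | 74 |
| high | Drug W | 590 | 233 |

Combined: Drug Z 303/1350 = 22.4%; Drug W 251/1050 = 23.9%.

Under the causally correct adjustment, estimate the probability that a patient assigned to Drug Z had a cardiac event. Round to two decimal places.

0.22

HbA1c is downstream of the drug. One should not condition on a consequence of treatment, so the overall rates are the right comparison.
So P(outcome | do(Drug Z)) is just the pooled rate for Drug Z: 303/1350 = 0.224.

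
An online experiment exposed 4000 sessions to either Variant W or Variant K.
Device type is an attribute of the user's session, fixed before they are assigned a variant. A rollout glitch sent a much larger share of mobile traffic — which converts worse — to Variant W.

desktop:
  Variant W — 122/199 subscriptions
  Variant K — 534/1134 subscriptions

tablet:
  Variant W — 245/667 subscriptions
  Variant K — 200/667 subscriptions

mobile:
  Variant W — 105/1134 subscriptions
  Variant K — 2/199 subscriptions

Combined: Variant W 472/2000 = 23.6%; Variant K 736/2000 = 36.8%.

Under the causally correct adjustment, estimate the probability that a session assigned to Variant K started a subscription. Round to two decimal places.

Variant W is higher inside every device type stratum but Variant K is higher in aggregate. Whether to stratify depends on how device type relates to the variant.
Device type satisfies the back-door criterion: it is not a descendant of the variant, and it blocks the spurious path from variant to outcome. Adjusting for it (i.e., using the within-device type rates) gives the causal effect.
Standardising Variant K to the population device type mix: 0.333·534/1134 + 0.334·200/667 + 0.333·2/199 = 0.260.

0.26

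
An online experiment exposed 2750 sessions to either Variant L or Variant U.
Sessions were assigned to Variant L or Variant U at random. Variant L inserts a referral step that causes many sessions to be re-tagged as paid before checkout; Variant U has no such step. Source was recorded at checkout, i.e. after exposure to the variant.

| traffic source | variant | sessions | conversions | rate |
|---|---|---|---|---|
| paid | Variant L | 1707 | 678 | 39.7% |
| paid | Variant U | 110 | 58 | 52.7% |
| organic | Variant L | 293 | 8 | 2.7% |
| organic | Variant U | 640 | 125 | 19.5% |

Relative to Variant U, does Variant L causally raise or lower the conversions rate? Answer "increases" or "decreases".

The stratified and pooled comparisons disagree (Variant U wins within each traffic source; Variant L wins overall), so the answer turns on the causal role of traffic source.
Traffic source is downstream of the variant. One should not condition on a consequence of treatment, so the overall rates are the right comparison.
Pooled: Variant L 34.3% vs Variant U 24.4%; Variant L is higher overall.

increases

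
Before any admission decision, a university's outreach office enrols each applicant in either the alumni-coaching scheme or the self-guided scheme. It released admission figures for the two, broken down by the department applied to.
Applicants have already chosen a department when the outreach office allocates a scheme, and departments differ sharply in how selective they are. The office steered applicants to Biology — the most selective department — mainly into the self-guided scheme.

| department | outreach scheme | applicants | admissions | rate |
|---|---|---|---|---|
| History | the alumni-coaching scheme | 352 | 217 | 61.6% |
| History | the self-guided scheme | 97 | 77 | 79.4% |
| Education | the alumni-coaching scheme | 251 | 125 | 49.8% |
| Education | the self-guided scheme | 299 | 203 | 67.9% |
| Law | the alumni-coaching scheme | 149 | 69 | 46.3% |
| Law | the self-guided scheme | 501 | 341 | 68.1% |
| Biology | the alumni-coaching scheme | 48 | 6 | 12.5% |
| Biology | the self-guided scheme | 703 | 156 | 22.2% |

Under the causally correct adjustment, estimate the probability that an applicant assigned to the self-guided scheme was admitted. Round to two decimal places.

Within every department level the self-guided scheme has the higher rate, yet pooled the alumni-coaching scheme does — Simpson's reversal.
Since department is a pre-existing factor (not a product of the outreach scheme) and it affects the outcome on its own, it is a confounder. The stratified rates, not the pooled rate, identify the causal effect.
Standardising the self-guided scheme to the population department mix: 0.187·77/97 + 0.229·203/299 + 0.271·341/501 + 0.313·156/703 = 0.558.

0.56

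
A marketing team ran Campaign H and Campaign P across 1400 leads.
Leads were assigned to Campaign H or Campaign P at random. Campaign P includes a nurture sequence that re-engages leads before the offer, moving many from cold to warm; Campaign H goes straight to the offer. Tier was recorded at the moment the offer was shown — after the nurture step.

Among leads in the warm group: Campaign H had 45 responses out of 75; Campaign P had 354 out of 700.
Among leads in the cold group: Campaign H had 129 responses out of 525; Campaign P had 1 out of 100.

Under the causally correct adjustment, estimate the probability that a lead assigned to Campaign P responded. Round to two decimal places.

0.44

Within every engagement tier level Campaign H has the higher rate, yet pooled Campaign P does — Simpson's reversal.
Because the campaign influences engagement tier, engagement tier is a post-treatment mediator, not a confounder. Stratifying on it would bias the estimate; the causal effect is the crude pooled difference.
So P(outcome | do(Campaign P)) is just the pooled rate for Campaign P: 355/800 = 0.444.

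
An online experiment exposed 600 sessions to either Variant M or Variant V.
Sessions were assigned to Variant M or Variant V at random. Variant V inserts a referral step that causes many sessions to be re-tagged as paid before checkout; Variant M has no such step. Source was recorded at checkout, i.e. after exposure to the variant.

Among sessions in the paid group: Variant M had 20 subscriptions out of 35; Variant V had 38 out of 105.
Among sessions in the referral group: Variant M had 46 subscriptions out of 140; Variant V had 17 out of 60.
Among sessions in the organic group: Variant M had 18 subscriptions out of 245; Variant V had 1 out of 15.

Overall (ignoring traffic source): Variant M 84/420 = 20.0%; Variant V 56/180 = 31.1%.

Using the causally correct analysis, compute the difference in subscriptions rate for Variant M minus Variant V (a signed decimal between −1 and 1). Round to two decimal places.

The stratified and pooled comparisons disagree (Variant M wins within each traffic source; Variant V wins overall), so the answer turns on the causal role of traffic source.
The distribution of traffic source is itself part of what the variant does — it is an intermediate outcome. Holding it fixed would remove that part of the effect; the total effect is the pooled difference.
The causal difference is the pooled difference: 0.200 − 0.311 = -0.111.

-0.11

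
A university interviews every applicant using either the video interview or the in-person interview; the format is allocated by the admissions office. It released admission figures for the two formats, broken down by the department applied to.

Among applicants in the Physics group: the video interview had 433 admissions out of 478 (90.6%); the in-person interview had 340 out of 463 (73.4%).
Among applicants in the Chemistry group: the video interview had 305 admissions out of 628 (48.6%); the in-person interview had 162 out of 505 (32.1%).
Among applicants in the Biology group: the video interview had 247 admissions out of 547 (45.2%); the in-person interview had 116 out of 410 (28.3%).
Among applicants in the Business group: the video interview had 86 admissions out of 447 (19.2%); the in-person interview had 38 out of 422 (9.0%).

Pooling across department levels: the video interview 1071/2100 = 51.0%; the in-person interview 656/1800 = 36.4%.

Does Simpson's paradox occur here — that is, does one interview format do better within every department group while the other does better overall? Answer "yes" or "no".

Within each department level (Physics 90.6% vs 73.4%; Chemistry 48.6% vs 32.1%; Biology 45.2% vs 28.3%; Business 19.2% vs 9.0%), the video interview has the higher rate every time. Pooled: 51.0% vs 36.4% — the video interview has the higher rate overall. They agree.

no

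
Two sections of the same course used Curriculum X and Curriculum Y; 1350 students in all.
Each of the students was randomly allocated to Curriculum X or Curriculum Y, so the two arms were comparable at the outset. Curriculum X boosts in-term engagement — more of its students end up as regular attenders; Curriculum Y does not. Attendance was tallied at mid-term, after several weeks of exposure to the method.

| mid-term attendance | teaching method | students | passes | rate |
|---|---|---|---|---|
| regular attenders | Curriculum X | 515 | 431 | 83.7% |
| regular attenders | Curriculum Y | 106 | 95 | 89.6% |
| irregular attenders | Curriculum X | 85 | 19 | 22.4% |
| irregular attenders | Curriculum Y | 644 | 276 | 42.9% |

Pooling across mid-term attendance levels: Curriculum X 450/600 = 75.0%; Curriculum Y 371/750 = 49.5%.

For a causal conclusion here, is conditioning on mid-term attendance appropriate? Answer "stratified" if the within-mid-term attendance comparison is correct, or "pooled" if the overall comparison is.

pooled

Within every mid-term attendance level Curriculum Y has the higher rate, yet pooled Curriculum X does — Simpson's reversal.
Mid-term attendance here is a post-treatment variable shaped by the teaching method; conditioning on it would introduce bias rather than remove it. The overall comparison is the causal one.
Pooled: Curriculum X 75.0% vs Curriculum Y 49.5%; Curriculum X is higher overall.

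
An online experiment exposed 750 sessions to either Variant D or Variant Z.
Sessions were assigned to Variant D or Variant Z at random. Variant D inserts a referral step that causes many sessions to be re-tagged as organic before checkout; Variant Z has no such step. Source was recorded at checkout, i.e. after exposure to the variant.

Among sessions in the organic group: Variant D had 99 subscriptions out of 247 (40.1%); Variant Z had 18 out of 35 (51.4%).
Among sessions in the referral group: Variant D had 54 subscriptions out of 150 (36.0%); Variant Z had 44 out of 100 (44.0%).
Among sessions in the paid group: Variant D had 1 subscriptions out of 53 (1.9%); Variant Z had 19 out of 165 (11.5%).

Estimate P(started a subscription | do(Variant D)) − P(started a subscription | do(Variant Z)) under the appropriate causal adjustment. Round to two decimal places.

+0.07

Traffic source here is a post-treatment variable shaped by the variant; conditioning on it would introduce bias rather than remove it. The overall comparison is the causal one.
The causal difference is the pooled difference: 0.342 − 0.270 = +0.072.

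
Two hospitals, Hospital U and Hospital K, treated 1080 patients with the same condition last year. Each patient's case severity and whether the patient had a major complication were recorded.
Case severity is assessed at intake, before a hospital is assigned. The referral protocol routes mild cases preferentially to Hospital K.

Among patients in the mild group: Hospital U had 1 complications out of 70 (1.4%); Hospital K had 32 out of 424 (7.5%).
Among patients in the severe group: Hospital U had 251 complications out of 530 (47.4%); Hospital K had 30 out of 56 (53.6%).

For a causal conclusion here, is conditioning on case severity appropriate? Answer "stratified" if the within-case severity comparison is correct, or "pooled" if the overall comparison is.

Within every case severity level Hospital U has the lower rate, yet pooled Hospital K does — Simpson's reversal.
Since case severity is a pre-existing factor (not a product of the hospital) and it affects the outcome on its own, it is a confounder. The stratified rates, not the pooled rate, identify the causal effect.
Within each level — mild: 1.4% vs 7.5%; severe: 47.4% vs 53.6% — Hospital U is lower every time.

stratified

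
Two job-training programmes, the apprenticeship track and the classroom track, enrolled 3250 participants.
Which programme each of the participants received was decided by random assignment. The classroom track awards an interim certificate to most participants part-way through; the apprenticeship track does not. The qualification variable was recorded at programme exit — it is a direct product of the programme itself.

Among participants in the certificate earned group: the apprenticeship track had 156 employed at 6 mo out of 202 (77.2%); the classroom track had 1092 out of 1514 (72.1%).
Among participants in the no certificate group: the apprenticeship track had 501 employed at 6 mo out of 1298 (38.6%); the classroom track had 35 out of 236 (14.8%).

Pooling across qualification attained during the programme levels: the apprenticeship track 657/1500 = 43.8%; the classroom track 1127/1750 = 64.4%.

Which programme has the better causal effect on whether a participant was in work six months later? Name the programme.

Because the programme influences qualification attained during the programme, qualification attained during the programme is a post-treatment mediator, not a confounder. Stratifying on it would bias the estimate; the causal effect is the crude pooled difference.
Pooled: the apprenticeship track 43.8% vs the classroom track 64.4%; the classroom track is higher overall.

the classroom track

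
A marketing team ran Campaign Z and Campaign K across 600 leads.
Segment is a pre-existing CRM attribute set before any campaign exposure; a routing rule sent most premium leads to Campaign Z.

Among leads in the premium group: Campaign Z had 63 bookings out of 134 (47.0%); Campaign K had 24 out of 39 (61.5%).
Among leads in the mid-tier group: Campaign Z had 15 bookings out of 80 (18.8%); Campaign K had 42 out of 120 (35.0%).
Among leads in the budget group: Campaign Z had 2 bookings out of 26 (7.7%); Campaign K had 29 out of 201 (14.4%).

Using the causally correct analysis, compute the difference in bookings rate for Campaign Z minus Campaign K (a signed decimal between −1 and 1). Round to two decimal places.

-0.12

Customer segment is set before the campaign has any effect — it is not caused by the campaign — and it independently drives the outcome. That makes it a confounder, so the causal comparison is within customer segment levels.
Adjusting over the population distribution of customer segment: 0.288·(0.470−0.615) + 0.333·(0.188−0.350) + 0.378·(0.077−0.144) = -0.122.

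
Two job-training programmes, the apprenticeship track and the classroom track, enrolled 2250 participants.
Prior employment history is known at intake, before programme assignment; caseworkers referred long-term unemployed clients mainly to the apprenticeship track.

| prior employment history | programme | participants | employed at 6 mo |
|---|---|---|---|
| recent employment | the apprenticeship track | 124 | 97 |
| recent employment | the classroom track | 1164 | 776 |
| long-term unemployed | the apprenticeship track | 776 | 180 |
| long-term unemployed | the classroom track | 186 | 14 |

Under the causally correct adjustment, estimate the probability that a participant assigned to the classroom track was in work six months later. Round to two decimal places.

0.41

Prior employment history is set before the programme has any effect — it is not caused by the programme — and it independently drives the outcome. That makes it a confounder, so the causal comparison is within prior employment history levels.
Standardising the classroom track to the population prior employment history mix: 0.572·776/1164 + 0.428·14/186 = 0.414.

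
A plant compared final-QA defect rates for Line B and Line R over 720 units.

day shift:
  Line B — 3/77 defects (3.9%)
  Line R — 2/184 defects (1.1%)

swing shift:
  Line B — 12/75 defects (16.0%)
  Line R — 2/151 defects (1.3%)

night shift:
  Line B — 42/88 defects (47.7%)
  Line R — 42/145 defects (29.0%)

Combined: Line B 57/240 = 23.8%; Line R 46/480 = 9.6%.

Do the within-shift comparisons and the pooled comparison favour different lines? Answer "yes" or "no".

no

Within each shift level (day shift 3.9% vs 1.1%; swing shift 16.0% vs 1.3%; night shift 47.7% vs 29.0%), Line R has the lower rate every time. Pooled: 23.8% vs 9.6% — Line R has the lower rate overall. They agree.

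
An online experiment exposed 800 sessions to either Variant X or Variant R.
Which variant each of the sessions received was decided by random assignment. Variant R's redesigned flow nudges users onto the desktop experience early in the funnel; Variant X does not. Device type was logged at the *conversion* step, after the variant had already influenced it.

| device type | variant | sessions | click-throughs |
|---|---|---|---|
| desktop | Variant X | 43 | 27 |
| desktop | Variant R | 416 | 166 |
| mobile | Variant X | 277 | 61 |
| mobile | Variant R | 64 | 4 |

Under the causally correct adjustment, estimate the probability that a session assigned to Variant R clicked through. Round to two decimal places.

Stratifying would compare variants among sessions the variants themselves sorted into device type groups — a form of selection on an intermediate. The unconditioned pooled rates give the total causal effect.
So P(outcome | do(Variant R)) is just the pooled rate for Variant R: 170/480 = 0.354.

0.35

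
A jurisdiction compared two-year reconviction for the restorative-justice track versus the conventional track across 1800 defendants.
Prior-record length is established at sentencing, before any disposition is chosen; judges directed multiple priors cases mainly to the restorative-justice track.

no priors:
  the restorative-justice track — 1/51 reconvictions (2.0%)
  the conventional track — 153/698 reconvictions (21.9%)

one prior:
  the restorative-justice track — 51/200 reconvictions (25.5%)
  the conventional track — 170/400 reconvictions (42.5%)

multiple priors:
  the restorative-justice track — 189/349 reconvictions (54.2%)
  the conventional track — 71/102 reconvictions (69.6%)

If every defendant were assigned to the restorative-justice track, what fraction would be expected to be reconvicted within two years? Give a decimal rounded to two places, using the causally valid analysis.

Here prior-record length is a common cause — it drives both which disposition a case falls under and the outcome. The crude comparison mixes populations; the stratum-specific rates are the causally relevant ones.
Standardising the restorative-justice track to the population prior-record length mix: 0.416·1/51 + 0.333·51/200 + 0.251·189/349 = 0.229.

0.23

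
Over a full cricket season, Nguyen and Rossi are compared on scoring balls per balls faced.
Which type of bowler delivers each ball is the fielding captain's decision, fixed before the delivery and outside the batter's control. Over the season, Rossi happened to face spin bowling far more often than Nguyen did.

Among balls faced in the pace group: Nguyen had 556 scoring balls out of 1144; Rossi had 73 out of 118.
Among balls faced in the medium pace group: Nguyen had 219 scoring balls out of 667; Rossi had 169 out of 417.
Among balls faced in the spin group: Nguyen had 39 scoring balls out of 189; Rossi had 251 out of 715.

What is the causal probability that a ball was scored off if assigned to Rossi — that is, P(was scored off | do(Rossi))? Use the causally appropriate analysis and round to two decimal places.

0.47

The stratified and pooled comparisons disagree (Rossi wins within each bowling type; Nguyen wins overall), so the answer turns on the causal role of bowling type.
Since bowling type is a pre-existing factor (not a product of the player) and it affects the outcome on its own, it is a confounder. The stratified rates, not the pooled rate, identify the causal effect.
Standardising Rossi to the population bowling type mix: 0.388·73/118 + 0.334·169/417 + 0.278·251/715 = 0.473.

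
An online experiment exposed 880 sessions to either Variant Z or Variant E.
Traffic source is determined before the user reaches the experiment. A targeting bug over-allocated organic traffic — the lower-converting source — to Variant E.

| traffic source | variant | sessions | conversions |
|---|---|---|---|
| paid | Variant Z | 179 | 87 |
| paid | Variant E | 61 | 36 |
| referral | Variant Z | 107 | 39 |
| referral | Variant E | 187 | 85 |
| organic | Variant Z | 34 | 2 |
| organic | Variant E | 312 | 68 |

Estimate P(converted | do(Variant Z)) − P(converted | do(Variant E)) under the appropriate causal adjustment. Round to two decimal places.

-0.12

Within every traffic source level Variant E has the higher rate, yet pooled Variant Z does — Simpson's reversal.
The imbalance in traffic source arose from how sessions were allocated, not from anything the variant did; and traffic source independently affects the outcome. The pooled gap is confounded — condition on traffic source.
Adjusting over the population distribution of traffic source: 0.273·(0.486−0.590) + 0.334·(0.364−0.455) + 0.393·(0.059−0.218) = -0.121.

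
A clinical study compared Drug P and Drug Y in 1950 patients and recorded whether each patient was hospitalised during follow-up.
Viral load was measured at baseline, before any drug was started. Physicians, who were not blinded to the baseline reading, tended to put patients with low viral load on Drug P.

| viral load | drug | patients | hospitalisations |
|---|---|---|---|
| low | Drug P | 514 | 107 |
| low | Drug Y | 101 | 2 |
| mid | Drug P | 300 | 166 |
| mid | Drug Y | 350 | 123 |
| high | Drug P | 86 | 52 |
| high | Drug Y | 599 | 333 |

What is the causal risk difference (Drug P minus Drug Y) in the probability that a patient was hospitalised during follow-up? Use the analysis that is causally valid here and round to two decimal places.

The imbalance in viral load arose from how patients were allocated, not from anything the drug did; and viral load independently affects the outcome. The pooled gap is confounded — condition on viral load.
Adjusting over the population distribution of viral load: 0.315·(0.208−0.020) + 0.333·(0.553−0.351) + 0.351·(0.605−0.556) = +0.144.

+0.14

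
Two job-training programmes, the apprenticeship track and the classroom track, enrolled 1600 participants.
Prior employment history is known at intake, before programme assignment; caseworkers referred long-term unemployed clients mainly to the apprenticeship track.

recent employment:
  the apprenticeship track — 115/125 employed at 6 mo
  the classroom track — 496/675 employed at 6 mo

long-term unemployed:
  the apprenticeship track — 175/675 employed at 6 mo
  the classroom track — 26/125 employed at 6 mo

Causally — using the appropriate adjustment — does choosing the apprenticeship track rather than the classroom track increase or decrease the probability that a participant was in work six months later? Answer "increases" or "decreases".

increases

the apprenticeship track is higher inside every prior employment history stratum but the classroom track is higher in aggregate. Whether to stratify depends on how prior employment history relates to the programme.
Nothing the programme does changes prior employment history; the imbalance is an allocation artefact. With prior employment history also predicting the outcome, the pooled figure is confounded, and the within-stratum comparison is the causal one.
Within each level — recent employment: 92.0% vs 73.5%; long-term unemployed: 25.9% vs 20.8% — the apprenticeship track is higher every time.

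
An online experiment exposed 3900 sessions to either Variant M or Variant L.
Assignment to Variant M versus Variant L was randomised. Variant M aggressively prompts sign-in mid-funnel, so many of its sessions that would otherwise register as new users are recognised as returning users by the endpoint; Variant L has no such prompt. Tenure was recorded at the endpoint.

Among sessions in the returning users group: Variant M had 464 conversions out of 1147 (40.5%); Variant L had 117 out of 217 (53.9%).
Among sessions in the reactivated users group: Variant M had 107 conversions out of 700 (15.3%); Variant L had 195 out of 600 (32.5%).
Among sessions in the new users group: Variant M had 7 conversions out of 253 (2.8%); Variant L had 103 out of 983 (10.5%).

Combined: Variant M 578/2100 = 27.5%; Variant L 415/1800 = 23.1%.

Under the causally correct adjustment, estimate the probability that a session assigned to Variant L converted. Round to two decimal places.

0.23

The distribution of user tenure is itself part of what the variant does — it is an intermediate outcome. Holding it fixed would remove that part of the effect; the total effect is the pooled difference.
So P(outcome | do(Variant L)) is just the pooled rate for Variant L: 415/1800 = 0.231.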